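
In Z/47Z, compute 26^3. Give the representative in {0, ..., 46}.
45

Use repeated squaring. Binary(3) = 11. Walk through the bits of the exponent 3 left-to-right: at each bit after the leading one, square the running value, then multiply by 26 if the bit is 1 (always reducing mod 47):
  bit 1 = 1 (leading): start with 26.
  bit 2 = 1: square 26^2 = 676 ≡ 18; bit is 1, so multiply 18·26 = 468 ≡ 45 (mod 47).
Final value: 26^3 ≡ 45 (mod 47).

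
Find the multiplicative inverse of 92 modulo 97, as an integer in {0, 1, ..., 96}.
Apply the extended Euclidean algorithm to (97, 92), tracking rows (r, s, t) with s·97 + t·92 = r. Each division r_prev = q·r_cur + r_new produces the new row as (previous row) − q·(current row):
  row A: (97, 1, 0)   [1·97 + 0·92 = 97]
  row B: (92, 0, 1)   [0·97 + 1·92 = 92]
  97 = 1·92 + 5   → row C = row A − 1·row B = (5, 1, −1)   [check: 1·97 − 1·92 = 5]
  92 = 18·5 + 2   → row D = row B − 18·row C = (2, −18, 19)   [check: −18·97 + 19·92 = 2]
  5 = 2·2 + 1   → row E = row C − 2·row D = (1, 37, −39)   [check: 37·97 − 39·92 = 1]
  2 = 2·1 + 0   → remainder 0, stop. gcd = 1 (last nonzero row E).
The gcd is 1, so 92 is invertible mod 97. The last nonzero row gives 37·97 − 39·92 = 1, so t = −39. So 92^(−1) ≡ −39 ≡ 58 (mod 97). Verify: 92 · 58 = 5336 ≡ 1 (mod 97). ✓

Final answer: 92^(−1) ≡ 58 (mod 97)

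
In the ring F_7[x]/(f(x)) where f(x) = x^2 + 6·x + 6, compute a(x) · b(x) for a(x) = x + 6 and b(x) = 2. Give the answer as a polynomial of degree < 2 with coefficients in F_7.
a · b ≡ 2·x + 5 (mod f(x))

Multiply as integer polynomials: a · b = 2·x + 12. Reducing coefficients mod 7: a · b ≡ 2·x + 5. This already has degree < 2, so no reduction by f is needed. Hence a · b ≡ 2·x + 5 in F_7[x]/(f).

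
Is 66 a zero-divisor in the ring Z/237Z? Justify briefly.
gcd(66, 237) = 3 > 1, so 66 is not a unit in Z/237Z. In Z/nZ every nonzero non-unit is a zero-divisor: explicitly, take b = 237/gcd = 79 ≠ 0 (mod 237); then 66·79 = 5214 = 22·237, i.e. 66·79 ≡ 0 (mod 237). So 66 is a zero-divisor.

Final answer: YES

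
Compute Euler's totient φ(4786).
φ(4786) = 2392

φ is multiplicative, with φ(p^e) = p^e − p^(e−1). Factorise 4786 = 2 · 2393. Then
  φ(4786) = (2 − 1) · (2393 − 1) = 1 · 2392 = 2392.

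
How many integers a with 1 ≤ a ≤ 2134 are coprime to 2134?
The number of a ∈ {1, ..., 2134} with gcd(a, 2134) = 1 is by definition Euler's totient φ(2134). φ is multiplicative, with φ(p^e) = p^e − p^(e−1). Factorise 2134 = 2 · 11 · 97. Then
  φ(2134) = (2 − 1) · (11 − 1) · (97 − 1) = 1 · 10 · 96 = 960.
So there are 960 such integers.

Final answer: 960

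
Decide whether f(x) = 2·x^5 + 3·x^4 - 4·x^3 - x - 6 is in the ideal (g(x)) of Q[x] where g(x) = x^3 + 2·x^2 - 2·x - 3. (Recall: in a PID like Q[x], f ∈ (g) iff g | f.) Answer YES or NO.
In Q[x] the ideal (g) consists of all multiples of g, so f ∈ (g) iff g | f, i.e. iff the remainder of f on division by g is 0. Divide f by g (g is monic, so eliminate the leading term of the running remainder at each step):
  leading term 2·x^5: subtract (2·x^2)·g(x) = 2·x^5 + 4·x^4 - 4·x^3 - 6·x^2, leaving -x^4 + 6·x^2 - x - 6
  leading term -x^4: subtract (-x)·g(x) = -x^4 - 2·x^3 + 2·x^2 + 3·x, leaving 2·x^3 + 4·x^2 - 4·x - 6
  leading term 2·x^3: subtract (2)·g(x) = 2·x^3 + 4·x^2 - 4·x - 6, leaving 0
The remainder is 0, so f(x) = g(x) · h(x) with h(x) = 2·x^2 - x + 2. Hence g | f, i.e. f ∈ (g).

Final answer: YES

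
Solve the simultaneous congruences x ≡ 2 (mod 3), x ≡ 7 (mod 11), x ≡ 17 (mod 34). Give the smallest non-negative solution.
The moduli 3, 11, 34 are pairwise coprime, so by the CRT there is a unique solution mod 3·11·34 = 1122.
Solve by successive substitution. Start with x ≡ 2 (mod 3).
  Combine with x ≡ 7 (mod 11): write x = 2 + 3·t and require 2 + 3·t ≡ 7 (mod 11), i.e. 3·t ≡ 7 − 2 ≡ 5 (mod 11). Since 3^(−1) ≡ 4 (mod 11), t ≡ 4·5 ≡ 9 (mod 11). So x ≡ 2 + 3·9 = 29 (mod 33).
  Combine with x ≡ 17 (mod 34): write x = 29 + 33·t and require 29 + 33·t ≡ 17 (mod 34), i.e. 33·t ≡ 17 − 29 ≡ 22 (mod 34). Since 33^(−1) ≡ 33 (mod 34), t ≡ 33·22 ≡ 12 (mod 34). So x ≡ 29 + 33·12 = 425 (mod 1122).
Unique solution in [0, 1122): x = 425.

Final answer: x ≡ 425 (mod 1122); the representative in [0, 1122) is 425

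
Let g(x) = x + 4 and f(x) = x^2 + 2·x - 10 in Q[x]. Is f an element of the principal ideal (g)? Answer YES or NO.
NO

In Q[x] the ideal (g) consists of all multiples of g, so f ∈ (g) iff g | f, i.e. iff the remainder of f on division by g is 0. Divide f by g (g is monic, so eliminate the leading term of the running remainder at each step):
  leading term x^2: subtract (x)·g(x) = x^2 + 4·x, leaving -2·x - 10
  leading term -2·x: subtract (-2)·g(x) = -2·x - 8, leaving -2
The remainder r(x) = -2 ≠ 0 (and deg r < deg g), so g ∤ f, i.e. f ∉ (g).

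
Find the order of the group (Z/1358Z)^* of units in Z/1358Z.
|(Z/1358Z)^*| = 576

(Z/1358Z)^* consists of the classes a with gcd(a, 1358) = 1, so its order is φ(1358). φ is multiplicative, with φ(p^e) = p^e − p^(e−1). Factorise 1358 = 2 · 7 · 97. Then
  φ(1358) = (2 − 1) · (7 − 1) · (97 − 1) = 1 · 6 · 96 = 576.
Thus |(Z/1358Z)^*| = 576.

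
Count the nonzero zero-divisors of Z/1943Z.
In Z/1943Z each nonzero element is either a unit (gcd with 1943 is 1) or a zero-divisor (gcd > 1). The number of units is φ(1943): factorise 1943 = 29 · 67, so φ(1943) = (29 − 1) · (67 − 1) = 28 · 66 = 1848. The nonzero elements number 1943 − 1 = 1942. Hence the nonzero zero-divisors number 1942 − 1848 = 94.

Final answer: Z/1943Z has 94 nonzero zero-divisors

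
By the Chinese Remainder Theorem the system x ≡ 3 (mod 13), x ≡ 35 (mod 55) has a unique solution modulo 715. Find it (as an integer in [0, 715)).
The moduli 13, 55 are pairwise coprime, so by the CRT there is a unique solution mod 13·55 = 715.
Solve by successive substitution. Start with x ≡ 3 (mod 13).
  Combine with x ≡ 35 (mod 55): write x = 3 + 13·t and require 3 + 13·t ≡ 35 (mod 55), i.e. 13·t ≡ 35 − 3 ≡ 32 (mod 55). Since 13^(−1) ≡ 17 (mod 55), t ≡ 17·32 ≡ 49 (mod 55). So x ≡ 3 + 13·49 = 640 (mod 715).
Unique solution in [0, 715): x = 640.

Final answer: x ≡ 640 (mod 715); the representative in [0, 715) is 640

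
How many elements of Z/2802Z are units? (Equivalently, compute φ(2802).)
Z/2802Z has φ(2802) = 932 units

An element a ∈ Z/2802Z is a unit iff gcd(a, 2802) = 1, so the number of units is φ(2802). φ is multiplicative, with φ(p^e) = p^e − p^(e−1). Factorise 2802 = 2 · 3 · 467. Then
  φ(2802) = (2 − 1) · (3 − 1) · (467 − 1) = 1 · 2 · 466 = 932.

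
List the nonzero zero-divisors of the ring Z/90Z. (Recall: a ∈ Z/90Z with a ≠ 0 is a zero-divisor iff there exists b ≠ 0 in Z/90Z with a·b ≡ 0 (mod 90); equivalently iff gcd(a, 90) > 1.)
nonzero zero-divisors of Z/90Z = {2, 3, 4, 5, 6, 8, 9, 10, 12, 14, 15, 16, 18, 20, 21, 22, 24, 25, 26, 27, 28, 30, 32, 33, 34, 35, 36, 38, 39, 40, 42, 44, 45, 46, 48, 50, 51, 52, 54, 55, 56, 57, 58, 60, 62, 63, 64, 65, 66, 68, 69, 70, 72, 74, 75, 76, 78, 80, 81, 82, 84, 85, 86, 87, 88}

An element a ∈ Z/90Z (with a ≠ 0) is a zero-divisor iff gcd(a, 90) > 1 (because a is a unit precisely when gcd(a, n) = 1, and in Z/nZ every nonzero, non-unit element is a zero-divisor). Scan a = 1, ..., 89 and keep those with gcd(a, 90) > 1:
  gcd(2, 90) = 2, gcd(3, 90) = 3, gcd(4, 90) = 2, gcd(5, 90) = 5, gcd(6, 90) = 6, gcd(8, 90) = 2, gcd(9, 90) = 9, gcd(10, 90) = 10, gcd(12, 90) = 6, gcd(14, 90) = 2, gcd(15, 90) = 15, gcd(16, 90) = 2, gcd(18, 90) = 18, gcd(20, 90) = 10, gcd(21, 90) = 3, gcd(22, 90) = 2, gcd(24, 90) = 6, gcd(25, 90) = 5, gcd(26, 90) = 2, gcd(27, 90) = 9, gcd(28, 90) = 2, gcd(30, 90) = 30, gcd(32, 90) = 2, gcd(33, 90) = 3, gcd(34, 90) = 2, gcd(35, 90) = 5, gcd(36, 90) = 18, gcd(38, 90) = 2, gcd(39, 90) = 3, gcd(40, 90) = 10, gcd(42, 90) = 6, gcd(44, 90) = 2, gcd(45, 90) = 45, gcd(46, 90) = 2, gcd(48, 90) = 6, gcd(50, 90) = 10, gcd(51, 90) = 3, gcd(52, 90) = 2, gcd(54, 90) = 18, gcd(55, 90) = 5, gcd(56, 90) = 2, gcd(57, 90) = 3, gcd(58, 90) = 2, gcd(60, 90) = 30, gcd(62, 90) = 2, gcd(63, 90) = 9, gcd(64, 90) = 2, gcd(65, 90) = 5, gcd(66, 90) = 6, gcd(68, 90) = 2, gcd(69, 90) = 3, gcd(70, 90) = 10, gcd(72, 90) = 18, gcd(74, 90) = 2, gcd(75, 90) = 15, gcd(76, 90) = 2, gcd(78, 90) = 6, gcd(80, 90) = 10, gcd(81, 90) = 9, gcd(82, 90) = 2, gcd(84, 90) = 6, gcd(85, 90) = 5, gcd(86, 90) = 2, gcd(87, 90) = 3, gcd(88, 90) = 2.
All other a ∈ {1, ..., 89} have gcd(a, 90) = 1 and are units. So the nonzero zero-divisors are exactly the 65 values of a appearing in this scan.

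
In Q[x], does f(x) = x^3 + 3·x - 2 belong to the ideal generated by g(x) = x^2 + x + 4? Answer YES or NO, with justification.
In Q[x] the ideal (g) consists of all multiples of g, so f ∈ (g) iff g | f, i.e. iff the remainder of f on division by g is 0. Divide f by g (g is monic, so eliminate the leading term of the running remainder at each step):
  leading term x^3: subtract (x)·g(x) = x^3 + x^2 + 4·x, leaving -x^2 - x - 2
  leading term -x^2: subtract (-1)·g(x) = -x^2 - x - 4, leaving 2
The remainder r(x) = 2 ≠ 0 (and deg r < deg g), so g ∤ f, i.e. f ∉ (g).

Final answer: NO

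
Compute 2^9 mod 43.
39

Use repeated squaring. Binary(9) = 1001. Walk through the bits of the exponent 9 left-to-right: at each bit after the leading one, square the running value, then multiply by 2 if the bit is 1 (always reducing mod 43):
  bit 1 = 1 (leading): start with 2.
  bit 2 = 0: square 2^2 = 4 (mod 43).
  bit 3 = 0: square 4^2 = 16 (mod 43).
  bit 4 = 1: square 16^2 = 256 ≡ 41; bit is 1, so multiply 41·2 = 82 ≡ 39 (mod 43).
Final value: 2^9 ≡ 39 (mod 43).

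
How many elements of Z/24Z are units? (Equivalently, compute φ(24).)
Z/24Z has φ(24) = 8 units

An element a ∈ Z/24Z is a unit iff gcd(a, 24) = 1, so the number of units is φ(24). φ is multiplicative, with φ(p^e) = p^e − p^(e−1). Factorise 24 = 2^3 · 3. Then
  φ(24) = (2^3 − 2^2) · (3 − 1) = 4 · 2 = 8.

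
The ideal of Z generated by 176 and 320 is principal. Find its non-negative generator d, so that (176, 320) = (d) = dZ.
In the PID Z, (a, b) is generated by gcd(a, b). Compute gcd(320, 176) with the extended Euclidean algorithm, tracking rows (r, s, t) with s·320 + t·176 = r:
  row A: (320, 1, 0)   [1·320 + 0·176 = 320]
  row B: (176, 0, 1)   [0·320 + 1·176 = 176]
  320 = 1·176 + 144   → row C = row A − 1·row B = (144, 1, −1)   [check: 1·320 − 1·176 = 144]
  176 = 1·144 + 32   → row D = row B − 1·row C = (32, −1, 2)   [check: −1·320 + 2·176 = 32]
  144 = 4·32 + 16   → row E = row C − 4·row D = (16, 5, −9)   [check: 5·320 − 9·176 = 16]
  32 = 2·16 + 0   → remainder 0, stop. gcd = 16 (last nonzero row E).
So gcd(176, 320) = 16, with Bézout identity 5·320 − 9·176 = 16. Containment (⊇): the Bézout identity exhibits 16 as an element of (176, 320), giving (16) ⊆ (176, 320). Containment (⊆): since 16 | 176 and 16 | 320 (176 = 16·11, 320 = 16·20), every Z-linear combination of 176 and 320 is divisible by 16, so (176, 320) ⊆ (16). Therefore (176, 320) = (16), d = 16.

Final answer: (176, 320) = (16); d = 16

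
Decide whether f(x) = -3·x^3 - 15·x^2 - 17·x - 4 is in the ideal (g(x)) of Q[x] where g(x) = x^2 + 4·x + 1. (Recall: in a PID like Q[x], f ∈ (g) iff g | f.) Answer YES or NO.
NO

In Q[x] the ideal (g) consists of all multiples of g, so f ∈ (g) iff g | f, i.e. iff the remainder of f on division by g is 0. Divide f by g (g is monic, so eliminate the leading term of the running remainder at each step):
  leading term -3·x^3: subtract (-3·x)·g(x) = -3·x^3 - 12·x^2 - 3·x, leaving -3·x^2 - 14·x - 4
  leading term -3·x^2: subtract (-3)·g(x) = -3·x^2 - 12·x - 3, leaving -2·x - 1
The remainder r(x) = -2·x - 1 ≠ 0 (and deg r < deg g), so g ∤ f, i.e. f ∉ (g).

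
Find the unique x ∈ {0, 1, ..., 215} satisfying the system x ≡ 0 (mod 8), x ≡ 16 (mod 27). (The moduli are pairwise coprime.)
x ≡ 16 (mod 216); the representative in [0, 216) is 16

The moduli 8, 27 are pairwise coprime, so by the CRT there is a unique solution mod 8·27 = 216.
Solve by successive substitution. Start with x ≡ 0 (mod 8).
  Combine with x ≡ 16 (mod 27): write x = 8·t and require 8·t ≡ 16 (mod 27). Since 8^(−1) ≡ 17 (mod 27), t ≡ 17·16 ≡ 2 (mod 27). So x ≡ 8·2 = 16 (mod 216).
Unique solution in [0, 216): x = 16.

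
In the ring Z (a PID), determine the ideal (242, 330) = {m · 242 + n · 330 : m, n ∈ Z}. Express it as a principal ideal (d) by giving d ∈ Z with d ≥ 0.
(242, 330) = (22); d = 22

In the PID Z, (a, b) is generated by gcd(a, b). Compute gcd(330, 242) with the extended Euclidean algorithm, tracking rows (r, s, t) with s·330 + t·242 = r:
  row A: (330, 1, 0)   [1·330 + 0·242 = 330]
  row B: (242, 0, 1)   [0·330 + 1·242 = 242]
  330 = 1·242 + 88   → row C = row A − 1·row B = (88, 1, −1)   [check: 1·330 − 1·242 = 88]
  242 = 2·88 + 66   → row D = row B − 2·row C = (66, −2, 3)   [check: −2·330 + 3·242 = 66]
  88 = 1·66 + 22   → row E = row C − 1·row D = (22, 3, −4)   [check: 3·330 − 4·242 = 22]
  66 = 3·22 + 0   → remainder 0, stop. gcd = 22 (last nonzero row E).
So gcd(242, 330) = 22, with Bézout identity 3·330 − 4·242 = 22. Containment (⊇): the Bézout identity exhibits 22 as an element of (242, 330), giving (22) ⊆ (242, 330). Containment (⊆): since 22 | 242 and 22 | 330 (242 = 22·11, 330 = 22·15), every Z-linear combination of 242 and 330 is divisible by 22, so (242, 330) ⊆ (22). Therefore (242, 330) = (22), d = 22.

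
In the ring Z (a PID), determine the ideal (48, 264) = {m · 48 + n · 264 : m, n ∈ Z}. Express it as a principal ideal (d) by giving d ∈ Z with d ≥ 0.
In the PID Z, (a, b) is generated by gcd(a, b). Compute gcd(264, 48) with the extended Euclidean algorithm, tracking rows (r, s, t) with s·264 + t·48 = r:
  row A: (264, 1, 0)   [1·264 + 0·48 = 264]
  row B: (48, 0, 1)   [0·264 + 1·48 = 48]
  264 = 5·48 + 24   → row C = row A − 5·row B = (24, 1, −5)   [check: 1·264 − 5·48 = 24]
  48 = 2·24 + 0   → remainder 0, stop. gcd = 24 (last nonzero row C).
So gcd(48, 264) = 24, with Bézout identity 1·264 − 5·48 = 24. Containment (⊇): the Bézout identity exhibits 24 as an element of (48, 264), giving (24) ⊆ (48, 264). Containment (⊆): since 24 | 48 and 24 | 264 (48 = 24·2, 264 = 24·11), every Z-linear combination of 48 and 264 is divisible by 24, so (48, 264) ⊆ (24). Therefore (48, 264) = (24), d = 24.

Final answer: (48, 264) = (24); d = 24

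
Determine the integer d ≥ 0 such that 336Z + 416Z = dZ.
(336, 416) = (16); d = 16

In the PID Z, (a, b) is generated by gcd(a, b). Compute gcd(416, 336) with the extended Euclidean algorithm, tracking rows (r, s, t) with s·416 + t·336 = r:
  row A: (416, 1, 0)   [1·416 + 0·336 = 416]
  row B: (336, 0, 1)   [0·416 + 1·336 = 336]
  416 = 1·336 + 80   → row C = row A − 1·row B = (80, 1, −1)   [check: 1·416 − 1·336 = 80]
  336 = 4·80 + 16   → row D = row B − 4·row C = (16, −4, 5)   [check: −4·416 + 5·336 = 16]
  80 = 5·16 + 0   → remainder 0, stop. gcd = 16 (last nonzero row D).
So gcd(336, 416) = 16, with Bézout identity −4·416 + 5·336 = 16. Containment (⊇): the Bézout identity exhibits 16 as an element of (336, 416), giving (16) ⊆ (336, 416). Containment (⊆): since 16 | 336 and 16 | 416 (336 = 16·21, 416 = 16·26), every Z-linear combination of 336 and 416 is divisible by 16, so (336, 416) ⊆ (16). Therefore (336, 416) = (16), d = 16.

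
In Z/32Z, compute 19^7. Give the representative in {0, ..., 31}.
27

Use repeated squaring. Binary(7) = 111. Walk through the bits of the exponent 7 left-to-right: at each bit after the leading one, square the running value, then multiply by 19 if the bit is 1 (always reducing mod 32):
  bit 1 = 1 (leading): start with 19.
  bit 2 = 1: square 19^2 = 361 ≡ 9; bit is 1, so multiply 9·19 = 171 ≡ 11 (mod 32).
  bit 3 = 1: square 11^2 = 121 ≡ 25; bit is 1, so multiply 25·19 = 475 ≡ 27 (mod 32).
Final value: 19^7 ≡ 27 (mod 32).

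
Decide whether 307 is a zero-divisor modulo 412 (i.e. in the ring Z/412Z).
NO

gcd(307, 412) = 1, so 307 is a unit in Z/412Z (it has a multiplicative inverse). A unit cannot be a zero-divisor: if 307·b ≡ 0 then multiplying both sides by 307^(−1) gives b ≡ 0. So 307 is not a zero-divisor.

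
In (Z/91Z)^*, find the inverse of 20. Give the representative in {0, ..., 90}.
20^(−1) ≡ 41 (mod 91)

Apply the extended Euclidean algorithm to (91, 20), tracking rows (r, s, t) with s·91 + t·20 = r. Each division r_prev = q·r_cur + r_new produces the new row as (previous row) − q·(current row):
  row A: (91, 1, 0)   [1·91 + 0·20 = 91]
  row B: (20, 0, 1)   [0·91 + 1·20 = 20]
  91 = 4·20 + 11   → row C = row A − 4·row B = (11, 1, −4)   [check: 1·91 − 4·20 = 11]
  20 = 1·11 + 9   → row D = row B − 1·row C = (9, −1, 5)   [check: −1·91 + 5·20 = 9]
  11 = 1·9 + 2   → row E = row C − 1·row D = (2, 2, −9)   [check: 2·91 − 9·20 = 2]
  9 = 4·2 + 1   → row F = row D − 4·row E = (1, −9, 41)   [check: −9·91 + 41·20 = 1]
  2 = 2·1 + 0   → remainder 0, stop. gcd = 1 (last nonzero row F).
The gcd is 1, so 20 is invertible mod 91. The last nonzero row gives −9·91 + 41·20 = 1, so t = 41. So 20^(−1) ≡ 41 (mod 91). Verify: 20 · 41 = 820 ≡ 1 (mod 91). ✓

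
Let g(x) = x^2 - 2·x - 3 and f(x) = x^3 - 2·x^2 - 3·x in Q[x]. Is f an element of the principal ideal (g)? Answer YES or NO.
In Q[x] the ideal (g) consists of all multiples of g, so f ∈ (g) iff g | f, i.e. iff the remainder of f on division by g is 0. Divide f by g (g is monic, so eliminate the leading term of the running remainder at each step):
  leading term x^3: subtract (x)·g(x) = x^3 - 2·x^2 - 3·x, leaving 0
The remainder is 0, so f(x) = g(x) · h(x) with h(x) = x. Hence g | f, i.e. f ∈ (g).

Final answer: YES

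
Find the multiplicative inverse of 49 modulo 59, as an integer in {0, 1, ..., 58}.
Apply the extended Euclidean algorithm to (59, 49), tracking rows (r, s, t) with s·59 + t·49 = r. Each division r_prev = q·r_cur + r_new produces the new row as (previous row) − q·(current row):
  row A: (59, 1, 0)   [1·59 + 0·49 = 59]
  row B: (49, 0, 1)   [0·59 + 1·49 = 49]
  59 = 1·49 + 10   → row C = row A − 1·row B = (10, 1, −1)   [check: 1·59 − 1·49 = 10]
  49 = 4·10 + 9   → row D = row B − 4·row C = (9, −4, 5)   [check: −4·59 + 5·49 = 9]
  10 = 1·9 + 1   → row E = row C − 1·row D = (1, 5, −6)   [check: 5·59 − 6·49 = 1]
  9 = 9·1 + 0   → remainder 0, stop. gcd = 1 (last nonzero row E).
The gcd is 1, so 49 is invertible mod 59. The last nonzero row gives 5·59 − 6·49 = 1, so t = −6. So 49^(−1) ≡ −6 ≡ 53 (mod 59). Verify: 49 · 53 = 2597 ≡ 1 (mod 59). ✓

Final answer: 49^(−1) ≡ 53 (mod 59)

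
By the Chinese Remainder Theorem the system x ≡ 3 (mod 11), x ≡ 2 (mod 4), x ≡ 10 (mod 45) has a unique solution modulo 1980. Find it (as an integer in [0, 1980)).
The moduli 11, 4, 45 are pairwise coprime, so by the CRT there is a unique solution mod 11·4·45 = 1980.
Solve by successive substitution. Start with x ≡ 3 (mod 11).
  Combine with x ≡ 2 (mod 4): write x = 3 + 11·t and require 3 + 11·t ≡ 2 (mod 4), i.e. 11·t ≡ 2 − 3 ≡ 3 (mod 4). Since 11^(−1) ≡ 3 (mod 4) (11 ≡ 3 (mod 4)), t ≡ 3·3 ≡ 1 (mod 4). So x ≡ 3 + 11·1 = 14 (mod 44).
  Combine with x ≡ 10 (mod 45): write x = 14 + 44·t and require 14 + 44·t ≡ 10 (mod 45), i.e. 44·t ≡ 10 − 14 ≡ 41 (mod 45). Since 44^(−1) ≡ 44 (mod 45), t ≡ 44·41 ≡ 4 (mod 45). So x ≡ 14 + 44·4 = 190 (mod 1980).
Unique solution in [0, 1980): x = 190.

Final answer: x ≡ 190 (mod 1980); the representative in [0, 1980) is 190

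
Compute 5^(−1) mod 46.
Apply the extended Euclidean algorithm to (46, 5), tracking rows (r, s, t) with s·46 + t·5 = r. Each division r_prev = q·r_cur + r_new produces the new row as (previous row) − q·(current row):
  row A: (46, 1, 0)   [1·46 + 0·5 = 46]
  row B: (5, 0, 1)   [0·46 + 1·5 = 5]
  46 = 9·5 + 1   → row C = row A − 9·row B = (1, 1, −9)   [check: 1·46 − 9·5 = 1]
  5 = 5·1 + 0   → remainder 0, stop. gcd = 1 (last nonzero row C).
The gcd is 1, so 5 is invertible mod 46. The last nonzero row gives 1·46 − 9·5 = 1, so t = −9. So 5^(−1) ≡ −9 ≡ 37 (mod 46). Verify: 5 · 37 = 185 ≡ 1 (mod 46). ✓

Final answer: 5^(−1) ≡ 37 (mod 46)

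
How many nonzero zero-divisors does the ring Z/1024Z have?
In Z/1024Z each nonzero element is either a unit (gcd with 1024 is 1) or a zero-divisor (gcd > 1). The number of units is φ(1024): factorise 1024 = 2^10, so φ(1024) = (2^10 − 2^9) = 512 = 512. The nonzero elements number 1024 − 1 = 1023. Hence the nonzero zero-divisors number 1023 − 512 = 511.

Final answer: Z/1024Z has 511 nonzero zero-divisors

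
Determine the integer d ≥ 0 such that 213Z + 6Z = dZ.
(213, 6) = (3); d = 3

In the PID Z, (a, b) is generated by gcd(a, b). Compute gcd(213, 6) with the extended Euclidean algorithm, tracking rows (r, s, t) with s·213 + t·6 = r:
  row A: (213, 1, 0)   [1·213 + 0·6 = 213]
  row B: (6, 0, 1)   [0·213 + 1·6 = 6]
  213 = 35·6 + 3   → row C = row A − 35·row B = (3, 1, −35)   [check: 1·213 − 35·6 = 3]
  6 = 2·3 + 0   → remainder 0, stop. gcd = 3 (last nonzero row C).
So gcd(213, 6) = 3, with Bézout identity 1·213 − 35·6 = 3. Containment (⊇): the Bézout identity exhibits 3 as an element of (213, 6), giving (3) ⊆ (213, 6). Containment (⊆): since 3 | 213 and 3 | 6 (213 = 3·71, 6 = 3·2), every Z-linear combination of 213 and 6 is divisible by 3, so (213, 6) ⊆ (3). Therefore (213, 6) = (3), d = 3.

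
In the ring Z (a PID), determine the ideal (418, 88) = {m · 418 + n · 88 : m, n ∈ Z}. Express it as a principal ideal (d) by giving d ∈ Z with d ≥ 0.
In the PID Z, (a, b) is generated by gcd(a, b). Compute gcd(418, 88) with the extended Euclidean algorithm, tracking rows (r, s, t) with s·418 + t·88 = r:
  row A: (418, 1, 0)   [1·418 + 0·88 = 418]
  row B: (88, 0, 1)   [0·418 + 1·88 = 88]
  418 = 4·88 + 66   → row C = row A − 4·row B = (66, 1, −4)   [check: 1·418 − 4·88 = 66]
  88 = 1·66 + 22   → row D = row B − 1·row C = (22, −1, 5)   [check: −1·418 + 5·88 = 22]
  66 = 3·22 + 0   → remainder 0, stop. gcd = 22 (last nonzero row D).
So gcd(418, 88) = 22, with Bézout identity −1·418 + 5·88 = 22. Containment (⊇): the Bézout identity exhibits 22 as an element of (418, 88), giving (22) ⊆ (418, 88). Containment (⊆): since 22 | 418 and 22 | 88 (418 = 22·19, 88 = 22·4), every Z-linear combination of 418 and 88 is divisible by 22, so (418, 88) ⊆ (22). Therefore (418, 88) = (22), d = 22.

Final answer: (418, 88) = (22); d = 22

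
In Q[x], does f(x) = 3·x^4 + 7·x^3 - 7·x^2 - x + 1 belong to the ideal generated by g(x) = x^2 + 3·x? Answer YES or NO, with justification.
NO

In Q[x] the ideal (g) consists of all multiples of g, so f ∈ (g) iff g | f, i.e. iff the remainder of f on division by g is 0. Divide f by g (g is monic, so eliminate the leading term of the running remainder at each step):
  leading term 3·x^4: subtract (3·x^2)·g(x) = 3·x^4 + 9·x^3, leaving -2·x^3 - 7·x^2 - x + 1
  leading term -2·x^3: subtract (-2·x)·g(x) = -2·x^3 - 6·x^2, leaving -x^2 - x + 1
  leading term -x^2: subtract (-1)·g(x) = -x^2 - 3·x, leaving 2·x + 1
The remainder r(x) = 2·x + 1 ≠ 0 (and deg r < deg g), so g ∤ f, i.e. f ∉ (g).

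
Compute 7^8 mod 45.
Use repeated squaring. Binary(8) = 1000. Walk through the bits of the exponent 8 left-to-right: at each bit after the leading one, square the running value, then multiply by 7 if the bit is 1 (always reducing mod 45):
  bit 1 = 1 (leading): start with 7.
  bit 2 = 0: square 7^2 = 49 ≡ 4 (mod 45).
  bit 3 = 0: square 4^2 = 16 (mod 45).
  bit 4 = 0: square 16^2 = 256 ≡ 31 (mod 45).
Final value: 7^8 ≡ 31 (mod 45).

Final answer: 31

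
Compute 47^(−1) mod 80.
47^(−1) ≡ 63 (mod 80)

Apply the extended Euclidean algorithm to (80, 47), tracking rows (r, s, t) with s·80 + t·47 = r. Each division r_prev = q·r_cur + r_new produces the new row as (previous row) − q·(current row):
  row A: (80, 1, 0)   [1·80 + 0·47 = 80]
  row B: (47, 0, 1)   [0·80 + 1·47 = 47]
  80 = 1·47 + 33   → row C = row A − 1·row B = (33, 1, −1)   [check: 1·80 − 1·47 = 33]
  47 = 1·33 + 14   → row D = row B − 1·row C = (14, −1, 2)   [check: −1·80 + 2·47 = 14]
  33 = 2·14 + 5   → row E = row C − 2·row D = (5, 3, −5)   [check: 3·80 − 5·47 = 5]
  14 = 2·5 + 4   → row F = row D − 2·row E = (4, −7, 12)   [check: −7·80 + 12·47 = 4]
  5 = 1·4 + 1   → row G = row E − 1·row F = (1, 10, −17)   [check: 10·80 − 17·47 = 1]
  4 = 4·1 + 0   → remainder 0, stop. gcd = 1 (last nonzero row G).
The gcd is 1, so 47 is invertible mod 80. The last nonzero row gives 10·80 − 17·47 = 1, so t = −17. So 47^(−1) ≡ −17 ≡ 63 (mod 80). Verify: 47 · 63 = 2961 ≡ 1 (mod 80). ✓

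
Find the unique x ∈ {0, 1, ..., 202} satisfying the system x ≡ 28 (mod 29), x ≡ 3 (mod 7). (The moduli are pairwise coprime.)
The moduli 29, 7 are pairwise coprime, so by the CRT there is a unique solution mod 29·7 = 203.
Solve by successive substitution. Start with x ≡ 28 (mod 29).
  Combine with x ≡ 3 (mod 7): write x = 28 + 29·t and require 28 + 29·t ≡ 3 (mod 7), i.e. 29·t ≡ 3 − 28 ≡ 3 (mod 7). Since 29^(−1) ≡ 1 (mod 7) (29 ≡ 1 (mod 7)), t ≡ 1·3 ≡ 3 (mod 7). So x ≡ 28 + 29·3 = 115 (mod 203).
Unique solution in [0, 203): x = 115.

Final answer: x ≡ 115 (mod 203); the representative in [0, 203) is 115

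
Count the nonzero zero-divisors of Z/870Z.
Z/870Z has 645 nonzero zero-divisors

In Z/870Z each nonzero element is either a unit (gcd with 870 is 1) or a zero-divisor (gcd > 1). The number of units is φ(870): factorise 870 = 2 · 3 · 5 · 29, so φ(870) = (2 − 1) · (3 − 1) · (5 − 1) · (29 − 1) = 1 · 2 · 4 · 28 = 224. The nonzero elements number 870 − 1 = 869. Hence the nonzero zero-divisors number 869 − 224 = 645.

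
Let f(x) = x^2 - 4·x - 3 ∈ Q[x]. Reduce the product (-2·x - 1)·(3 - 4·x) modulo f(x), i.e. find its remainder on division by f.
First multiply in Q[x] without reducing: a · b = 8·x^2 - 2·x - 3. Now divide by f(x) = x^2 - 4·x - 3, eliminating the leading term at each step:
  leading term 8·x^2: subtract (8)·f(x) = 8·x^2 - 32·x - 24, leaving 30·x + 21
The degree is now < 2, so this is the remainder. Hence a · b ≡ 30·x + 21 in Q[x]/(f).

Final answer: a · b ≡ 30·x + 21 (mod f(x))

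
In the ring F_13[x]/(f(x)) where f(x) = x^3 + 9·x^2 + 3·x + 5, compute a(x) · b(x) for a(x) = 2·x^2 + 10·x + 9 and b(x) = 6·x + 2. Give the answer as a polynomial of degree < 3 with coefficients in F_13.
Multiply as integer polynomials: a · b = 12·x^3 + 64·x^2 + 74·x + 18. Reducing coefficients mod 13: a · b ≡ 12·x^3 + 12·x^2 + 9·x + 5. Now divide by f(x) = x^3 + 9·x^2 + 3·x + 5 in F_13[x], eliminating the leading term at each step:
  leading term 12·x^3: subtract (12)·f(x) = 12·x^3 + 4·x^2 + 10·x + 8, leaving 8·x^2 + 12·x + 10 (coefficients mod 13)
The degree is now < 3, so this is the remainder. Hence a · b ≡ 8·x^2 + 12·x + 10 in F_13[x]/(f).

Final answer: a · b ≡ 8·x^2 + 12·x + 10 (mod f(x))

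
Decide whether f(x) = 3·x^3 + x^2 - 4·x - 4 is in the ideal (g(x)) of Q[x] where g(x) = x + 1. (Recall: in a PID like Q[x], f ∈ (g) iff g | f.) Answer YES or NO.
NO

In Q[x] the ideal (g) consists of all multiples of g, so f ∈ (g) iff g | f, i.e. iff the remainder of f on division by g is 0. Divide f by g (g is monic, so eliminate the leading term of the running remainder at each step):
  leading term 3·x^3: subtract (3·x^2)·g(x) = 3·x^3 + 3·x^2, leaving -2·x^2 - 4·x - 4
  leading term -2·x^2: subtract (-2·x)·g(x) = -2·x^2 - 2·x, leaving -2·x - 4
  leading term -2·x: subtract (-2)·g(x) = -2·x - 2, leaving -2
The remainder r(x) = -2 ≠ 0 (and deg r < deg g), so g ∤ f, i.e. f ∉ (g).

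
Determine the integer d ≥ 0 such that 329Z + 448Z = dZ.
In the PID Z, (a, b) is generated by gcd(a, b). Compute gcd(448, 329) with the extended Euclidean algorithm, tracking rows (r, s, t) with s·448 + t·329 = r:
  row A: (448, 1, 0)   [1·448 + 0·329 = 448]
  row B: (329, 0, 1)   [0·448 + 1·329 = 329]
  448 = 1·329 + 119   → row C = row A − 1·row B = (119, 1, −1)   [check: 1·448 − 1·329 = 119]
  329 = 2·119 + 91   → row D = row B − 2·row C = (91, −2, 3)   [check: −2·448 + 3·329 = 91]
  119 = 1·91 + 28   → row E = row C − 1·row D = (28, 3, −4)   [check: 3·448 − 4·329 = 28]
  91 = 3·28 + 7   → row F = row D − 3·row E = (7, −11, 15)   [check: −11·448 + 15·329 = 7]
  28 = 4·7 + 0   → remainder 0, stop. gcd = 7 (last nonzero row F).
So gcd(329, 448) = 7, with Bézout identity −11·448 + 15·329 = 7. Containment (⊇): the Bézout identity exhibits 7 as an element of (329, 448), giving (7) ⊆ (329, 448). Containment (⊆): since 7 | 329 and 7 | 448 (329 = 7·47, 448 = 7·64), every Z-linear combination of 329 and 448 is divisible by 7, so (329, 448) ⊆ (7). Therefore (329, 448) = (7), d = 7.

Final answer: (329, 448) = (7); d = 7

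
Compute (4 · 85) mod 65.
15

Reduce the factors first: 85 ≡ 20 (mod 65), so 4 · 85 ≡ 4 · 20 (mod 65). 4 · 20 = 80. Dividing by 65: 80 = 1·65 + 15. So (4 · 85) mod 65 = 15.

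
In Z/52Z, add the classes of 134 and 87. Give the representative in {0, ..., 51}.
Reduce the summands first: 134 ≡ 30, 87 ≡ 35 (mod 52), so 134 + 87 ≡ 30 + 35 (mod 52). 30 + 35 = 65; 65 = 1·52 + 13, so (134 + 87) mod 52 = 13.

Final answer: 13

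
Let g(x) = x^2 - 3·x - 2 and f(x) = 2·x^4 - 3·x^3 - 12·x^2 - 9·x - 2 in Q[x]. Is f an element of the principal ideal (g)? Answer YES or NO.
In Q[x] the ideal (g) consists of all multiples of g, so f ∈ (g) iff g | f, i.e. iff the remainder of f on division by g is 0. Divide f by g (g is monic, so eliminate the leading term of the running remainder at each step):
  leading term 2·x^4: subtract (2·x^2)·g(x) = 2·x^4 - 6·x^3 - 4·x^2, leaving 3·x^3 - 8·x^2 - 9·x - 2
  leading term 3·x^3: subtract (3·x)·g(x) = 3·x^3 - 9·x^2 - 6·x, leaving x^2 - 3·x - 2
  leading term x^2: subtract (1)·g(x) = x^2 - 3·x - 2, leaving 0
The remainder is 0, so f(x) = g(x) · h(x) with h(x) = 2·x^2 + 3·x + 1. Hence g | f, i.e. f ∈ (g).

Final answer: YES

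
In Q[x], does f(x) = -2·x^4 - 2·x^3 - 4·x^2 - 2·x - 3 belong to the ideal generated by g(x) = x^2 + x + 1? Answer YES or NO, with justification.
In Q[x] the ideal (g) consists of all multiples of g, so f ∈ (g) iff g | f, i.e. iff the remainder of f on division by g is 0. Divide f by g (g is monic, so eliminate the leading term of the running remainder at each step):
  leading term -2·x^4: subtract (-2·x^2)·g(x) = -2·x^4 - 2·x^3 - 2·x^2, leaving -2·x^2 - 2·x - 3
  leading term -2·x^2: subtract (-2)·g(x) = -2·x^2 - 2·x - 2, leaving -1
The remainder r(x) = -1 ≠ 0 (and deg r < deg g), so g ∤ f, i.e. f ∉ (g).

Final answer: NO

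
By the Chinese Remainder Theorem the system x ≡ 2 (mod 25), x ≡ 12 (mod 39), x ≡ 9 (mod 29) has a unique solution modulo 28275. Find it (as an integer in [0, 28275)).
x ≡ 12102 (mod 28275); the representative in [0, 28275) is 12102

The moduli 25, 39, 29 are pairwise coprime, so by the CRT there is a unique solution mod 25·39·29 = 28275.
Solve by successive substitution. Start with x ≡ 2 (mod 25).
  Combine with x ≡ 12 (mod 39): write x = 2 + 25·t and require 2 + 25·t ≡ 12 (mod 39), i.e. 25·t ≡ 12 − 2 ≡ 10 (mod 39). Since 25^(−1) ≡ 25 (mod 39), t ≡ 25·10 ≡ 16 (mod 39). So x ≡ 2 + 25·16 = 402 (mod 975).
  Combine with x ≡ 9 (mod 29): write x = 402 + 975·t and require 402 + 975·t ≡ 9 (mod 29), i.e. 975·t ≡ 9 − 402 ≡ 13 (mod 29). Since 975^(−1) ≡ 21 (mod 29) (975 ≡ 18 (mod 29)), t ≡ 21·13 ≡ 12 (mod 29). So x ≡ 402 + 975·12 = 12102 (mod 28275).
Unique solution in [0, 28275): x = 12102.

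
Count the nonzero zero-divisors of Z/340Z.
In Z/340Z each nonzero element is either a unit (gcd with 340 is 1) or a zero-divisor (gcd > 1). The number of units is φ(340): factorise 340 = 2^2 · 5 · 17, so φ(340) = (2^2 − 2^1) · (5 − 1) · (17 − 1) = 2 · 4 · 16 = 128. The nonzero elements number 340 − 1 = 339. Hence the nonzero zero-divisors number 339 − 128 = 211.

Final answer: Z/340Z has 211 nonzero zero-divisors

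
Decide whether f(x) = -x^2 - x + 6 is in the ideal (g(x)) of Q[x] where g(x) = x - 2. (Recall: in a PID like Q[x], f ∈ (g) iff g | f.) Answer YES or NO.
YES

In Q[x] the ideal (g) consists of all multiples of g, so f ∈ (g) iff g | f, i.e. iff the remainder of f on division by g is 0. Divide f by g (g is monic, so eliminate the leading term of the running remainder at each step):
  leading term -x^2: subtract (-x)·g(x) = -x^2 + 2·x, leaving 6 - 3·x
  leading term -3·x: subtract (-3)·g(x) = 6 - 3·x, leaving 0
The remainder is 0, so f(x) = g(x) · h(x) with h(x) = -x - 3. Hence g | f, i.e. f ∈ (g).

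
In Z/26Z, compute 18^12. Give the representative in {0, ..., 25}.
Use repeated squaring. Binary(12) = 1100. Walk through the bits of the exponent 12 left-to-right: at each bit after the leading one, square the running value, then multiply by 18 if the bit is 1 (always reducing mod 26):
  bit 1 = 1 (leading): start with 18.
  bit 2 = 1: square 18^2 = 324 ≡ 12; bit is 1, so multiply 12·18 = 216 ≡ 8 (mod 26).
  bit 3 = 0: square 8^2 = 64 ≡ 12 (mod 26).
  bit 4 = 0: square 12^2 = 144 ≡ 14 (mod 26).
Final value: 18^12 ≡ 14 (mod 26).

Final answer: 14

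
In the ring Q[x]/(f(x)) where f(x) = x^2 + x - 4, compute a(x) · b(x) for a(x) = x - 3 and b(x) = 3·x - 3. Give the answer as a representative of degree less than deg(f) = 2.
a · b ≡ 21 - 15·x (mod f(x))

First multiply in Q[x] without reducing: a · b = 3·x^2 - 12·x + 9. Now divide by f(x) = x^2 + x - 4, eliminating the leading term at each step:
  leading term 3·x^2: subtract (3)·f(x) = 3·x^2 + 3·x - 12, leaving 21 - 15·x
The degree is now < 2, so this is the remainder. Hence a · b ≡ 21 - 15·x in Q[x]/(f).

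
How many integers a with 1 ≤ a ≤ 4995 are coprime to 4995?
The number of a ∈ {1, ..., 4995} with gcd(a, 4995) = 1 is by definition Euler's totient φ(4995). φ is multiplicative, with φ(p^e) = p^e − p^(e−1). Factorise 4995 = 3^3 · 5 · 37. Then
  φ(4995) = (3^3 − 3^2) · (5 − 1) · (37 − 1) = 18 · 4 · 36 = 2592.
So there are 2592 such integers.

Final answer: 2592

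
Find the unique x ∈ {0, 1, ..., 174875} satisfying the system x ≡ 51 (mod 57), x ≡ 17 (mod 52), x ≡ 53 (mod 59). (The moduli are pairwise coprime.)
x ≡ 57165 (mod 174876); the representative in [0, 174876) is 57165

The moduli 57, 52, 59 are pairwise coprime, so by the CRT there is a unique solution mod 57·52·59 = 174876.
Solve by successive substitution. Start with x ≡ 51 (mod 57).
  Combine with x ≡ 17 (mod 52): write x = 51 + 57·t and require 51 + 57·t ≡ 17 (mod 52), i.e. 57·t ≡ 17 − 51 ≡ 18 (mod 52). Since 57^(−1) ≡ 21 (mod 52) (57 ≡ 5 (mod 52)), t ≡ 21·18 ≡ 14 (mod 52). So x ≡ 51 + 57·14 = 849 (mod 2964).
  Combine with x ≡ 53 (mod 59): write x = 849 + 2964·t and require 849 + 2964·t ≡ 53 (mod 59), i.e. 2964·t ≡ 53 − 849 ≡ 30 (mod 59). Since 2964^(−1) ≡ 38 (mod 59) (2964 ≡ 14 (mod 59)), t ≡ 38·30 ≡ 19 (mod 59). So x ≡ 849 + 2964·19 = 57165 (mod 174876).
Unique solution in [0, 174876): x = 57165.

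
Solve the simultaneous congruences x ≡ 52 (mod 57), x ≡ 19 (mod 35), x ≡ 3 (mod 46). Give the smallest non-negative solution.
x ≡ 6949 (mod 91770); the representative in [0, 91770) is 6949

The moduli 57, 35, 46 are pairwise coprime, so by the CRT there is a unique solution mod 57·35·46 = 91770.
Solve by successive substitution. Start with x ≡ 52 (mod 57).
  Combine with x ≡ 19 (mod 35): write x = 52 + 57·t and require 52 + 57·t ≡ 19 (mod 35), i.e. 57·t ≡ 19 − 52 ≡ 2 (mod 35). Since 57^(−1) ≡ 8 (mod 35) (57 ≡ 22 (mod 35)), t ≡ 8·2 ≡ 16 (mod 35). So x ≡ 52 + 57·16 = 964 (mod 1995).
  Combine with x ≡ 3 (mod 46): write x = 964 + 1995·t and require 964 + 1995·t ≡ 3 (mod 46), i.e. 1995·t ≡ 3 − 964 ≡ 5 (mod 46). Since 1995^(−1) ≡ 19 (mod 46) (1995 ≡ 17 (mod 46)), t ≡ 19·5 ≡ 3 (mod 46). So x ≡ 964 + 1995·3 = 6949 (mod 91770).
Unique solution in [0, 91770): x = 6949.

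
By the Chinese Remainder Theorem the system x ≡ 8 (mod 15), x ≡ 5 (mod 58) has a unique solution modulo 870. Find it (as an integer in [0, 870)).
The moduli 15, 58 are pairwise coprime, so by the CRT there is a unique solution mod 15·58 = 870.
Solve by successive substitution. Start with x ≡ 8 (mod 15).
  Combine with x ≡ 5 (mod 58): write x = 8 + 15·t and require 8 + 15·t ≡ 5 (mod 58), i.e. 15·t ≡ 5 − 8 ≡ 55 (mod 58). Since 15^(−1) ≡ 31 (mod 58), t ≡ 31·55 ≡ 23 (mod 58). So x ≡ 8 + 15·23 = 353 (mod 870).
Unique solution in [0, 870): x = 353.

Final answer: x ≡ 353 (mod 870); the representative in [0, 870) is 353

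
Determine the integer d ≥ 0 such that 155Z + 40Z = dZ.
(155, 40) = (5); d = 5

In the PID Z, (a, b) is generated by gcd(a, b). Compute gcd(155, 40) with the extended Euclidean algorithm, tracking rows (r, s, t) with s·155 + t·40 = r:
  row A: (155, 1, 0)   [1·155 + 0·40 = 155]
  row B: (40, 0, 1)   [0·155 + 1·40 = 40]
  155 = 3·40 + 35   → row C = row A − 3·row B = (35, 1, −3)   [check: 1·155 − 3·40 = 35]
  40 = 1·35 + 5   → row D = row B − 1·row C = (5, −1, 4)   [check: −1·155 + 4·40 = 5]
  35 = 7·5 + 0   → remainder 0, stop. gcd = 5 (last nonzero row D).
So gcd(155, 40) = 5, with Bézout identity −1·155 + 4·40 = 5. Containment (⊇): the Bézout identity exhibits 5 as an element of (155, 40), giving (5) ⊆ (155, 40). Containment (⊆): since 5 | 155 and 5 | 40 (155 = 5·31, 40 = 5·8), every Z-linear combination of 155 and 40 is divisible by 5, so (155, 40) ⊆ (5). Therefore (155, 40) = (5), d = 5.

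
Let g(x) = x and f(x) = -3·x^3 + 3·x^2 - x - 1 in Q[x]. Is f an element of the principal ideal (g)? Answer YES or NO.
NO

In Q[x] the ideal (g) consists of all multiples of g, so f ∈ (g) iff g | f, i.e. iff the remainder of f on division by g is 0. Divide f by g (g is monic, so eliminate the leading term of the running remainder at each step):
  leading term -3·x^3: subtract (-3·x^2)·g(x) = -3·x^3, leaving 3·x^2 - x - 1
  leading term 3·x^2: subtract (3·x)·g(x) = 3·x^2, leaving -x - 1
  leading term -x: subtract (-1)·g(x) = -x, leaving -1
The remainder r(x) = -1 ≠ 0 (and deg r < deg g), so g ∤ f, i.e. f ∉ (g).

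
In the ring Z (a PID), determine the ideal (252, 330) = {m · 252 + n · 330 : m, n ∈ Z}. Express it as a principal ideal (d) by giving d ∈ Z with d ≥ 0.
In the PID Z, (a, b) is generated by gcd(a, b). Compute gcd(330, 252) with the extended Euclidean algorithm, tracking rows (r, s, t) with s·330 + t·252 = r:
  row A: (330, 1, 0)   [1·330 + 0·252 = 330]
  row B: (252, 0, 1)   [0·330 + 1·252 = 252]
  330 = 1·252 + 78   → row C = row A − 1·row B = (78, 1, −1)   [check: 1·330 − 1·252 = 78]
  252 = 3·78 + 18   → row D = row B − 3·row C = (18, −3, 4)   [check: −3·330 + 4·252 = 18]
  78 = 4·18 + 6   → row E = row C − 4·row D = (6, 13, −17)   [check: 13·330 − 17·252 = 6]
  18 = 3·6 + 0   → remainder 0, stop. gcd = 6 (last nonzero row E).
So gcd(252, 330) = 6, with Bézout identity 13·330 − 17·252 = 6. Containment (⊇): the Bézout identity exhibits 6 as an element of (252, 330), giving (6) ⊆ (252, 330). Containment (⊆): since 6 | 252 and 6 | 330 (252 = 6·42, 330 = 6·55), every Z-linear combination of 252 and 330 is divisible by 6, so (252, 330) ⊆ (6). Therefore (252, 330) = (6), d = 6.

Final answer: (252, 330) = (6); d = 6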